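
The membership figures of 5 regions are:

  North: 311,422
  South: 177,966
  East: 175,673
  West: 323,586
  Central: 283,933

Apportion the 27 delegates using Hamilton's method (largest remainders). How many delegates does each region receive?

North 6, South 4, East 4, West 7, Central 6

Total 1272580; standard divisor 1272580/27 ≈ 47132.593.
Standard quotas: North 6.6074, South 3.7759, East 3.7272, West 6.8654, Central 6.0241.
Lower quotas: North 6, South 3, East 3, West 6, Central 6 (sum 24, leaving 3 seats).
Remainders in descending order: West 0.8654, South 0.7759, East 0.7272, North 0.6074, Central 0.0241.
Largest remainders: West, South, East receive the extra seats.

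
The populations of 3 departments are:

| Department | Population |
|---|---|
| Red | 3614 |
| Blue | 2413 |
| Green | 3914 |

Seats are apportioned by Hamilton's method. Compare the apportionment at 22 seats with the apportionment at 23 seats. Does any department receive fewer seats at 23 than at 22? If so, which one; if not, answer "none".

none

At 22 seats: Red 8, Blue 5, Green 9.
At 23 seats: Red 8, Blue 6, Green 9.
No department's allocation decreased.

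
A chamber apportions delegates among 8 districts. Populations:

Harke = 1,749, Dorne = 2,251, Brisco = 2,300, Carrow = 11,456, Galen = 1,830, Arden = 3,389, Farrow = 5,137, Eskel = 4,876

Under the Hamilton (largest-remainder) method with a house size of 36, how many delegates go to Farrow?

The standard divisor is 32988/36 ≈ 916.333.
Standard quotas: Harke 1.9087, Dorne 2.4565, Brisco 2.5100, Carrow 12.5020, Galen 1.9971, Arden 3.6984, Farrow 5.6060, Eskel 5.3212.
Lower quotas: Harke 1, Dorne 2, Brisco 2, Carrow 12, Galen 1, Arden 3, Farrow 5, Eskel 5 (sum 31, leaving 5 seats).
Remainders in descending order: Galen 0.9971, Harke 0.9087, Arden 0.6984, Farrow 0.6060, Brisco 0.5100, Carrow 0.5020, Dorne 0.4565, Eskel 0.3212.
Largest remainders: Galen, Harke, Arden, Farrow, Brisco receive the extra seats.
Farrow receives 6.

6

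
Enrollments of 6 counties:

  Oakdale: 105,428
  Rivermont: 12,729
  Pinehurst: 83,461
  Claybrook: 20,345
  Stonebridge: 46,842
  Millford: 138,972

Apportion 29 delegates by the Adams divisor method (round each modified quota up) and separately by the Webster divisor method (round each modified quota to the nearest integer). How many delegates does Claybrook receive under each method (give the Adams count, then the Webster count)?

Adams: Oakdale 7, Rivermont 1, Pinehurst 6, Claybrook 2, Stonebridge 4, Millford 9.
Webster: Oakdale 8, Rivermont 1, Pinehurst 6, Claybrook 1, Stonebridge 3, Millford 10.
Claybrook gets 2 under Adams and 1 under Webster.

2 and 1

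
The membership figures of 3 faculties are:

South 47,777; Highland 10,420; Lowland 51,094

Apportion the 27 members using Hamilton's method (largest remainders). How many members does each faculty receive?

South 12, Highland 2, Lowland 13

The standard divisor is 109291/27 ≈ 4047.815.
Standard quotas: South 11.8032, Highland 2.5742, Lowland 12.6226.
Lower quotas: South 11, Highland 2, Lowland 12 (sum 25, leaving 2 seats).
Remainders in descending order: South 0.8032, Lowland 0.6226, Highland 0.5742.
Largest remainders: South, Lowland receive the extra seats.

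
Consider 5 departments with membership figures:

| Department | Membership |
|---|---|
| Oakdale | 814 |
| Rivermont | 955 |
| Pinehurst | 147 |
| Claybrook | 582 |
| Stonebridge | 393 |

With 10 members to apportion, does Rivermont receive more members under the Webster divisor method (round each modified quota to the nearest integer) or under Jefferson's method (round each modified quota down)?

Webster: Oakdale 3, Rivermont 3, Pinehurst 1, Claybrook 2, Stonebridge 1.
Jefferson: Oakdale 3, Rivermont 4, Pinehurst 0, Claybrook 2, Stonebridge 1.
Rivermont gets 3 under Webster and 4 under Jefferson.

Jefferson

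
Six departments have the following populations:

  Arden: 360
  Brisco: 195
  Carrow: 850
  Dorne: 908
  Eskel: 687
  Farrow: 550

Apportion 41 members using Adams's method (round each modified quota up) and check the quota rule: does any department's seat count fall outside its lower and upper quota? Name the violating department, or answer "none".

Standard quotas: Arden 4.158, Brisco 2.252, Carrow 9.817, Dorne 10.487, Eskel 7.934, Farrow 6.352.
Adams allocation: Arden 4, Brisco 3, Carrow 10, Dorne 10, Eskel 8, Farrow 6.
Every allocation lies between the lower and upper quota.

none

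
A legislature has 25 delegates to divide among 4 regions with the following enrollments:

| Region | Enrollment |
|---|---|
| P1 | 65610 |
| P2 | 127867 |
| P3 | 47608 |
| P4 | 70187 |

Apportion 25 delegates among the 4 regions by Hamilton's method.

Standard divisor: 311272 ÷ 25 ≈ 12450.88.
Standard quotas: P1 5.2695, P2 10.2697, P3 3.8237, P4 5.6371.
Lower quotas: P1 5, P2 10, P3 3, P4 5 (sum 23, leaving 2 seats).
Remainders in descending order: P3 0.8237, P4 0.6371, P2 0.2697, P1 0.2695.
Largest remainders: P3, P4 receive the extra seats.

P1=5, P2=10, P3=4, P4=6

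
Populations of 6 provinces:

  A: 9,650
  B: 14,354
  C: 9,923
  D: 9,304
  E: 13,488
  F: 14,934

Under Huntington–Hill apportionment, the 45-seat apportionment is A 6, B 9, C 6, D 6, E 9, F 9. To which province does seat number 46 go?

Priority for the next seat is population ÷ (√(s·(s+1))).
Priorities: A 1489.027, B 1513.044, C 1531.152, D 1435.638, E 1421.760, F 1574.182.
Highest priority: F.

F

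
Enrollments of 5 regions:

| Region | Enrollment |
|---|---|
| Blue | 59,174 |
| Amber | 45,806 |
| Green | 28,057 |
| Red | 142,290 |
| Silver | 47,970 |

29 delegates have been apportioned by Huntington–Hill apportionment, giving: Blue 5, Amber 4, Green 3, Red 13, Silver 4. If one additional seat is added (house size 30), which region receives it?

Priority for the next seat is population ÷ (√(s·(s+1))).
Priorities: Blue 10803.645, Amber 10242.533, Green 8099.358, Red 10547.237, Silver 10726.418.
Highest priority: Blue.

Blue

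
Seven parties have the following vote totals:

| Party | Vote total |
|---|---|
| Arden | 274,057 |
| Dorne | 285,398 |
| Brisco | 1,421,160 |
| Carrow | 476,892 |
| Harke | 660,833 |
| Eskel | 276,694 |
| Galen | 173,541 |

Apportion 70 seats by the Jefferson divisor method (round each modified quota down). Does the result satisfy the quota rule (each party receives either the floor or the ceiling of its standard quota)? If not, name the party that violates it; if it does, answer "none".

Standard quotas: Arden 5.376, Dorne 5.598, Brisco 27.877, Carrow 9.355, Harke 12.963, Eskel 5.428, Galen 3.404.
Jefferson allocation: Arden 5, Dorne 5, Brisco 29, Carrow 10, Harke 13, Eskel 5, Galen 3.
Brisco has quota 27.877 (lower 27, upper 28) but receives 29 — outside the quota interval.

Brisco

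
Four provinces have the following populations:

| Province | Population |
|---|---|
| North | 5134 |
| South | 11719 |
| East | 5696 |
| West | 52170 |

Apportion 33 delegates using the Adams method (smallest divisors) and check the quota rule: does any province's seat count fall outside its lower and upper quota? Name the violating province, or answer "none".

Standard quotas: North 2.267, South 5.176, East 2.516, West 23.041.
Adams allocation: North 3, South 5, East 3, West 22.
West has quota 23.041 (lower 23, upper 24) but receives 22 — outside the quota interval.

West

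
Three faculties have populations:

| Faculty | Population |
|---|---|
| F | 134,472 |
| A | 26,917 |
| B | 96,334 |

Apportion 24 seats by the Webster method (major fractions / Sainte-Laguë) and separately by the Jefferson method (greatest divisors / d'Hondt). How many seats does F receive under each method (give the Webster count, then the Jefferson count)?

12 and 13

Webster: F 12, A 3, B 9.
Jefferson: F 13, A 2, B 9.
F gets 12 under Webster and 13 under Jefferson.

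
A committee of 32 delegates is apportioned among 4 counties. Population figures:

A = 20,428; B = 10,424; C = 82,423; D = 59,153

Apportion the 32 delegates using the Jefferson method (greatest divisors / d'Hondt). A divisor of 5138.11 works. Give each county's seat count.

With modified divisor 5138.11: modified quotas A 3.976, B 2.029, C 16.042, D 11.513.
Rounding down: A 3, B 2, C 16, D 11 (total 32).

A 3; B 2; C 16; D 11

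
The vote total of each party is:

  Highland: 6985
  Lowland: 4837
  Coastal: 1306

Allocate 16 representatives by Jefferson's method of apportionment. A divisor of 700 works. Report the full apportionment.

With modified divisor 700: modified quotas Highland 9.979, Lowland 6.910, Coastal 1.866.
Rounding down: Highland 9, Lowland 6, Coastal 1 (total 16).

Highland 9, Lowland 6, Coastal 1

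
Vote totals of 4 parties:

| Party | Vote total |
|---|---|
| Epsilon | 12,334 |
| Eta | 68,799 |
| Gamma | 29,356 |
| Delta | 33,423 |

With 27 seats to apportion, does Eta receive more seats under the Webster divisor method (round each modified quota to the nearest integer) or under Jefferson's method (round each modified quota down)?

Webster: Epsilon 2, Eta 13, Gamma 6, Delta 6.
Jefferson: Epsilon 2, Eta 14, Gamma 5, Delta 6.
Eta gets 13 under Webster and 14 under Jefferson.

Jefferson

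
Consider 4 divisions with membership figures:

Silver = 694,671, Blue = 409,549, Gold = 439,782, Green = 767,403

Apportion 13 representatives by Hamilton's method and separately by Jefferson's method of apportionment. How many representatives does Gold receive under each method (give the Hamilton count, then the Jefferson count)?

3 and 2

Hamilton: Silver 4, Blue 2, Gold 3, Green 4.
Jefferson: Silver 4, Blue 2, Gold 2, Green 5.
Gold gets 3 under Hamilton and 2 under Jefferson.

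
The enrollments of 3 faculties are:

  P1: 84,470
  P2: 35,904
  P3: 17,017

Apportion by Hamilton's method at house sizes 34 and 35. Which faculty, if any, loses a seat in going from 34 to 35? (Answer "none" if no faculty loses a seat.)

At 34 seats: P1 21, P2 9, P3 4.
At 35 seats: P1 22, P2 9, P3 4.
No faculty's allocation decreased.

none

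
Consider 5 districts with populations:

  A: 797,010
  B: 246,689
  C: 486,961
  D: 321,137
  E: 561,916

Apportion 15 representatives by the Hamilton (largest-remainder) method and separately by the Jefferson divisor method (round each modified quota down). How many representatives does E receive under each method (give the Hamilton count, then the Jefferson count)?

3 and 4

Hamilton: A 5, B 2, C 3, D 2, E 3.
Jefferson: A 5, B 1, C 3, D 2, E 4.
E gets 3 under Hamilton and 4 under Jefferson.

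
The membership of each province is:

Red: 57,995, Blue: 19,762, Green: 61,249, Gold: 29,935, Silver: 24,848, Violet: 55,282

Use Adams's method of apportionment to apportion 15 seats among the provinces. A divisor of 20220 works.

Red 3; Blue 1; Green 4; Gold 2; Silver 2; Violet 3

With modified divisor 20220: modified quotas Red 2.868, Blue 0.977, Green 3.029, Gold 1.480, Silver 1.229, Violet 2.734.
Rounding up: Red 3, Blue 1, Green 4, Gold 2, Silver 2, Violet 3 (total 15).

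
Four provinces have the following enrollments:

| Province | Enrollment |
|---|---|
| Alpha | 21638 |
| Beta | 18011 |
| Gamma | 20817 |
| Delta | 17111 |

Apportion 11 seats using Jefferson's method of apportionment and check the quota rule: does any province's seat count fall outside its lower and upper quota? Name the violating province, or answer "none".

none

Standard quotas: Alpha 3.068, Beta 2.554, Gamma 2.952, Delta 2.426.
Jefferson allocation: Alpha 3, Beta 3, Gamma 3, Delta 2.
Every allocation lies between the lower and upper quota.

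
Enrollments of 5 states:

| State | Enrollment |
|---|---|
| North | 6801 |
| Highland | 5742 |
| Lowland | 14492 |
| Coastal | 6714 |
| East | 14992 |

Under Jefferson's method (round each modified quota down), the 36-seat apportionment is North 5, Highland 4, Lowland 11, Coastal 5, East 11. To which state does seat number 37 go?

Priority for the next seat is population ÷ (current seats + 1).
Priorities: North 1133.500, Highland 1148.400, Lowland 1207.667, Coastal 1119.000, East 1249.333.
Highest priority: East.

East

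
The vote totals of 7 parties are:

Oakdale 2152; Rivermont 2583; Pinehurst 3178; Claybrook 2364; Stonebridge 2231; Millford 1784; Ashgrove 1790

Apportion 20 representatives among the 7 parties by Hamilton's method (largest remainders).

The standard divisor is 16082/20 ≈ 804.1.
Standard quotas: Oakdale 2.676, Rivermont 3.212, Pinehurst 3.952, Claybrook 2.940, Stonebridge 2.775, Millford 2.219, Ashgrove 2.226.
Lower quotas: Oakdale 2, Rivermont 3, Pinehurst 3, Claybrook 2, Stonebridge 2, Millford 2, Ashgrove 2 (sum 16, leaving 4 seats).
Remainders in descending order: Pinehurst 0.952, Claybrook 0.940, Stonebridge 0.775, Oakdale 0.676, Ashgrove 0.226, Millford 0.219, Rivermont 0.212.
Largest remainders: Pinehurst, Claybrook, Stonebridge, Oakdale receive the extra seats.

Oakdale=3, Rivermont=3, Pinehurst=4, Claybrook=3, Stonebridge=3, Millford=2, Ashgrove=2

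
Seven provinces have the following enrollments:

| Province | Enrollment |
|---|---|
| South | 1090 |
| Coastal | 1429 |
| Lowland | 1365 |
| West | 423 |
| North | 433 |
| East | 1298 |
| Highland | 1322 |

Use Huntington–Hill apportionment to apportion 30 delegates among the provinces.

South=4, Coastal=6, Lowland=6, West=2, North=2, East=5, Highland=5

With divisor 246: modified quotas South 4.431, Coastal 5.809, Lowland 5.549, West 1.720, North 1.760, East 5.276, Highland 5.374.
Geometric-mean thresholds: South √(4·5)=4.472, Coastal √(5·6)=5.477, Lowland √(5·6)=5.477, West √(1·2)=1.414, North √(1·2)=1.414, East √(5·6)=5.477, Highland √(5·6)=5.477.
Each quota rounded against its threshold gives South 4, Coastal 6, Lowland 6, West 2, North 2, East 5, Highland 5 (total 30).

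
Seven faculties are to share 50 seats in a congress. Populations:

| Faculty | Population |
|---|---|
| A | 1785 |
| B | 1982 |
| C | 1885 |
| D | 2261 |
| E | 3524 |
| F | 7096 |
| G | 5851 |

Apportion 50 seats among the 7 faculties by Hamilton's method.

The standard divisor is 24384/50 ≈ 487.68.
Standard quotas: A 3.6602, B 4.0641, C 3.8652, D 4.6362, E 7.2260, F 14.5505, G 11.9976.
Lower quotas: A 3, B 4, C 3, D 4, E 7, F 14, G 11 (sum 46, leaving 4 seats).
Remainders in descending order: G 0.9976, C 0.8652, A 0.6602, D 0.6362, F 0.5505, E 0.2260, B 0.0641.
The surplus seats go to G, C, A, D.

A: 4; B: 4; C: 4; D: 5; E: 7; F: 14; G: 12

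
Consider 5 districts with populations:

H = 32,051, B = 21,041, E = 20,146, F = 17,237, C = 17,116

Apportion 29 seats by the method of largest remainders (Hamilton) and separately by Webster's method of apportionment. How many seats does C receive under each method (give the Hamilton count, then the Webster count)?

Hamilton: H 9, B 6, E 5, F 5, C 4.
Webster: H 8, B 6, E 5, F 5, C 5.
C gets 4 under Hamilton and 5 under Webster.

4 and 5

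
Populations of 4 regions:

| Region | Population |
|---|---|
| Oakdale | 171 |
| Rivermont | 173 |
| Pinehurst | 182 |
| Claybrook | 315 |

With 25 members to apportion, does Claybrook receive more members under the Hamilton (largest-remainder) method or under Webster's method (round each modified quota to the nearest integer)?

Hamilton: Oakdale 5, Rivermont 5, Pinehurst 6, Claybrook 9.
Webster: Oakdale 5, Rivermont 5, Pinehurst 5, Claybrook 10.
Claybrook gets 9 under Hamilton and 10 under Webster.

Webster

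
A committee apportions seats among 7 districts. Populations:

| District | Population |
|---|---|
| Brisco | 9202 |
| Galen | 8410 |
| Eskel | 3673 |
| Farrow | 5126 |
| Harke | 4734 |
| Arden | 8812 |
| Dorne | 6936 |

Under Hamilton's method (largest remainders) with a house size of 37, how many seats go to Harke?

4

Total 46893; standard divisor 46893/37 ≈ 1267.378.
Standard quotas: Brisco 7.2607, Galen 6.6357, Eskel 2.8981, Farrow 4.0446, Harke 3.7353, Arden 6.9529, Dorne 5.4727.
Lower quotas: Brisco 7, Galen 6, Eskel 2, Farrow 4, Harke 3, Arden 6, Dorne 5 (sum 33, leaving 4 seats).
Remainders in descending order: Arden 0.9529, Eskel 0.8981, Harke 0.7353, Galen 0.6357, Dorne 0.4727, Brisco 0.2607, Farrow 0.0446.
Largest remainders: Arden, Eskel, Harke, Galen receive the extra seats.
Harke receives 4.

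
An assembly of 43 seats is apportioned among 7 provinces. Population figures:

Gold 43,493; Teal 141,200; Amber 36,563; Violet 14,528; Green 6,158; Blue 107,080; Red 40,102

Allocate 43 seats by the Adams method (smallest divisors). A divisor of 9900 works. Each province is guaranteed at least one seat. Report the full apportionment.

Gold=5; Teal=15; Amber=4; Violet=2; Green=1; Blue=11; Red=5

With modified divisor 9900: modified quotas Gold 4.393, Teal 14.263, Amber 3.693, Violet 1.467, Green 0.622, Blue 10.816, Red 4.051.
Rounding up: Gold 5, Teal 15, Amber 4, Violet 2, Green 1, Blue 11, Red 5 (total 43).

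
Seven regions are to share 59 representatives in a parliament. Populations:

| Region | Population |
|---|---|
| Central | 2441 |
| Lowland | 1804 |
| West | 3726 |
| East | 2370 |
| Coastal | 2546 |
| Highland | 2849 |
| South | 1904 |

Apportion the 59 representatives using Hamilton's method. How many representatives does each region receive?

Central=8; Lowland=6; West=12; East=8; Coastal=9; Highland=10; South=6

The standard divisor is 17640/59 ≈ 298.983.
Standard quotas: Central 8.164, Lowland 6.034, West 12.462, East 7.927, Coastal 8.516, Highland 9.529, South 6.368.
Lower quotas: Central 8, Lowland 6, West 12, East 7, Coastal 8, Highland 9, South 6 (sum 56, leaving 3 seats).
Remainders in descending order: East 0.927, Highland 0.529, Coastal 0.516, West 0.462, South 0.368, Central 0.164, Lowland 0.034.
Largest remainders: East, Highland, Coastal receive the extra seats.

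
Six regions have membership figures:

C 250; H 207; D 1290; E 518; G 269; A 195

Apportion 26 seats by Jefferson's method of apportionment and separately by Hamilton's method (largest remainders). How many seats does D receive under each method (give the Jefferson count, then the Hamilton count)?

13 and 12

Jefferson: C 2, H 2, D 13, E 5, G 2, A 2.
Hamilton: C 2, H 2, D 12, E 5, G 3, A 2.
D gets 13 under Jefferson and 12 under Hamilton.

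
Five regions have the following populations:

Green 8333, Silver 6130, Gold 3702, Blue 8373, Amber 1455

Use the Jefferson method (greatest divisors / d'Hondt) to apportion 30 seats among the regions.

Green: 9, Silver: 7, Gold: 4, Blue: 9, Amber: 1

Standard divisor 27993/30 ≈ 933.1; standard quotas: Green 8.930, Silver 6.569, Gold 3.967, Blue 8.973, Amber 1.559.
Rounding down gives 8, 6, 3, 8, 1 = 26 seats, so the divisor must be adjusted.
With modified divisor 860: modified quotas Green 9.690, Silver 7.128, Gold 4.305, Blue 9.736, Amber 1.692.
Rounding down: Green 9, Silver 7, Gold 4, Blue 9, Amber 1 (total 30).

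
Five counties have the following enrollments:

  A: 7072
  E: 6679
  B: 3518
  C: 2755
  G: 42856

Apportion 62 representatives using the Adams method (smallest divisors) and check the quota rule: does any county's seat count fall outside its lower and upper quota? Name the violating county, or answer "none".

G

Standard quotas: A 6.973, E 6.586, B 3.469, C 2.716, G 42.256.
Adams allocation: A 7, E 7, B 4, C 3, G 41.
G has quota 42.256 (lower 42, upper 43) but receives 41 — outside the quota interval.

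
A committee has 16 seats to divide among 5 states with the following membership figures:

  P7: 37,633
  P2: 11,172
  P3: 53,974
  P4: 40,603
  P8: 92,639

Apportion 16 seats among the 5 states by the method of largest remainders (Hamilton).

P7: 2, P2: 1, P3: 4, P4: 3, P8: 6

The standard divisor is 236021/16 ≈ 14751.312.
Standard quotas: P7 2.5512, P2 0.7574, P3 3.6589, P4 2.7525, P8 6.2801.
Lower quotas: P7 2, P2 0, P3 3, P4 2, P8 6 (sum 13, leaving 3 seats).
Remainders in descending order: P2 0.7574, P4 0.7525, P3 0.6589, P7 0.5512, P8 0.2801.
Largest remainders: P2, P4, P3 receive the extra seats.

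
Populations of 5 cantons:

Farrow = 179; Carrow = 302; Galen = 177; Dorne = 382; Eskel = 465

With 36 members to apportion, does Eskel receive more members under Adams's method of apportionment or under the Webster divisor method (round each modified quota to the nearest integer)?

Webster

Adams: Farrow 5, Carrow 7, Galen 4, Dorne 9, Eskel 11.
Webster: Farrow 4, Carrow 7, Galen 4, Dorne 9, Eskel 12.
Eskel gets 11 under Adams and 12 under Webster.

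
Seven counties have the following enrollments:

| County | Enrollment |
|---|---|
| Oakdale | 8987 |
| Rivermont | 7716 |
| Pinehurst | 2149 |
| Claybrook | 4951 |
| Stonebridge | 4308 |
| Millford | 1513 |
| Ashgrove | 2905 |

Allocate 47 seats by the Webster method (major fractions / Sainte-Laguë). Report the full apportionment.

Standard divisor 32529/47 ≈ 692.106; standard quotas: Oakdale 12.985, Rivermont 11.149, Pinehurst 3.105, Claybrook 7.154, Stonebridge 6.224, Millford 2.186, Ashgrove 4.197.
Rounding to the nearest integer gives 13, 11, 3, 7, 6, 2, 4 = 46 seats, so the divisor must be adjusted.
With modified divisor 668: modified quotas Oakdale 13.454, Rivermont 11.551, Pinehurst 3.217, Claybrook 7.412, Stonebridge 6.449, Millford 2.265, Ashgrove 4.349.
Rounding to the nearest integer: Oakdale 13, Rivermont 12, Pinehurst 3, Claybrook 7, Stonebridge 6, Millford 2, Ashgrove 4 (total 47).

Oakdale 13; Rivermont 12; Pinehurst 3; Claybrook 7; Stonebridge 6; Millford 2; Ashgrove 4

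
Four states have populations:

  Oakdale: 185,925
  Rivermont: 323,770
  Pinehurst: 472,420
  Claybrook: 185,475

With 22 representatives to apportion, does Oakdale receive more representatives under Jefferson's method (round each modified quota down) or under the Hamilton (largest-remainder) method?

Hamilton

Jefferson: Oakdale 3, Rivermont 6, Pinehurst 10, Claybrook 3.
Hamilton: Oakdale 4, Rivermont 6, Pinehurst 9, Claybrook 3.
Oakdale gets 3 under Jefferson and 4 under Hamilton.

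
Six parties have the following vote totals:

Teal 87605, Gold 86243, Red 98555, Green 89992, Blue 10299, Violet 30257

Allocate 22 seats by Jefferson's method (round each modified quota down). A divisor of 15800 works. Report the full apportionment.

Teal=5; Gold=5; Red=6; Green=5; Blue=0; Violet=1

With modified divisor 15800: modified quotas Teal 5.545, Gold 5.458, Red 6.238, Green 5.696, Blue 0.652, Violet 1.915.
Rounding down: Teal 5, Gold 5, Red 6, Green 5, Blue 0, Violet 1 (total 22).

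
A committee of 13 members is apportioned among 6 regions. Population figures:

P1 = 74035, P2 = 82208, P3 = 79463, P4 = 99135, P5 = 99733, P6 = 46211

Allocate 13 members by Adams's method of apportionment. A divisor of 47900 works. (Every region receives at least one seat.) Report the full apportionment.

With modified divisor 47900: modified quotas P1 1.546, P2 1.716, P3 1.659, P4 2.070, P5 2.082, P6 0.965.
Rounding up: P1 2, P2 2, P3 2, P4 3, P5 3, P6 1 (total 13).

P1: 2; P2: 2; P3: 2; P4: 3; P5: 3; P6: 1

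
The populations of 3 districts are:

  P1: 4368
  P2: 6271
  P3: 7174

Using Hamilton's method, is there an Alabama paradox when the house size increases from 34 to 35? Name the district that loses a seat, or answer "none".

At 34 seats: P1 8, P2 12, P3 14.
At 35 seats: P1 9, P2 12, P3 14.
No district's allocation decreased.

none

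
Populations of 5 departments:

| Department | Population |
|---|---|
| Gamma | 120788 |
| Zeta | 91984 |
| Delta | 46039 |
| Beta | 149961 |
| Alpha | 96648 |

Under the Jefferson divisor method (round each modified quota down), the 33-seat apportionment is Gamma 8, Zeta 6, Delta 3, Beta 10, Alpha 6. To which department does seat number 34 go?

Alpha

Priority for the next seat is population ÷ (current seats + 1).
Priorities: Gamma 13420.889, Zeta 13140.571, Delta 11509.750, Beta 13632.818, Alpha 13806.857.
Highest priority: Alpha.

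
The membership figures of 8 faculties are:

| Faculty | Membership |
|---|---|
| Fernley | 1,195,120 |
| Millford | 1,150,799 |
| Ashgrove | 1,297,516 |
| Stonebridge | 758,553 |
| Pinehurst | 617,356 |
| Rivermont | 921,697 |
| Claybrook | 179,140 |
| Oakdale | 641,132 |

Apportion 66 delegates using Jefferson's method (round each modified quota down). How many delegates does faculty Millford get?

Standard divisor 6761313/66 ≈ 102444.136; standard quotas: Fernley 11.666, Millford 11.233, Ashgrove 12.666, Stonebridge 7.405, Pinehurst 6.026, Rivermont 8.997, Claybrook 1.749, Oakdale 6.258.
Rounding down gives 11, 11, 12, 7, 6, 8, 1, 6 = 62 seats, so the divisor must be adjusted.
With modified divisor 95400: modified quotas Fernley 12.527, Millford 12.063, Ashgrove 13.601, Stonebridge 7.951, Pinehurst 6.471, Rivermont 9.661, Claybrook 1.878, Oakdale 6.720.
Rounding down: Fernley 12, Millford 12, Ashgrove 13, Stonebridge 7, Pinehurst 6, Rivermont 9, Claybrook 1, Oakdale 6 (total 66).
Millford receives 12.

12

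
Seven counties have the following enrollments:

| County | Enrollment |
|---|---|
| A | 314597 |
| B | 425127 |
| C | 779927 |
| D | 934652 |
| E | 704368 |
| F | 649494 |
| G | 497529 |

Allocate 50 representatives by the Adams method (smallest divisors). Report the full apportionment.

Standard divisor 4305694/50 ≈ 86113.88; standard quotas: A 3.653, B 4.937, C 9.057, D 10.854, E 8.179, F 7.542, G 5.778.
Rounding up gives 4, 5, 10, 11, 9, 8, 6 = 53 seats, so the divisor must be adjusted.
With modified divisor 93100: modified quotas A 3.379, B 4.566, C 8.377, D 10.039, E 7.566, F 6.976, G 5.344.
Rounding up: A 4, B 5, C 9, D 11, E 8, F 7, G 6 (total 50).

A 4, B 5, C 9, D 11, E 8, F 7, G 6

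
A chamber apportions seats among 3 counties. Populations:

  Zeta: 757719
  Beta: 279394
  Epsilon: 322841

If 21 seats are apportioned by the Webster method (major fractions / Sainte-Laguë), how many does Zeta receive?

Standard divisor 1359954/21 ≈ 64759.714; standard quotas: Zeta 11.700, Beta 4.314, Epsilon 4.985.
Rounding to the nearest integer gives Zeta 12, Beta 4, Epsilon 5 — total 21, matching the house size, so no adjustment is needed.
Zeta receives 12.

12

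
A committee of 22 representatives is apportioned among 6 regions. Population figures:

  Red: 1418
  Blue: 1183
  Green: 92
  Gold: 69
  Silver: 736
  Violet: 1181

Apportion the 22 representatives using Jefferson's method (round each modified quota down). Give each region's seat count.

Standard divisor 4679/22 ≈ 212.682; standard quotas: Red 6.667, Blue 5.562, Green 0.433, Gold 0.324, Silver 3.461, Violet 5.553.
Rounding down gives 6, 5, 0, 0, 3, 5 = 19 seats, so the divisor must be adjusted.
With modified divisor 190: modified quotas Red 7.463, Blue 6.226, Green 0.484, Gold 0.363, Silver 3.874, Violet 6.216.
Rounding down: Red 7, Blue 6, Green 0, Gold 0, Silver 3, Violet 6 (total 22).

Red=7; Blue=6; Green=0; Gold=0; Silver=3; Violet=6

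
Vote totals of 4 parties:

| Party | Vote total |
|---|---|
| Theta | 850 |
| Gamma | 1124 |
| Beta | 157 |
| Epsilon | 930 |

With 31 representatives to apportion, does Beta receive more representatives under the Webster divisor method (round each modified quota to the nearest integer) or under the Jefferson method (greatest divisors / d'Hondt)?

Webster: Theta 9, Gamma 11, Beta 2, Epsilon 9.
Jefferson: Theta 9, Gamma 12, Beta 1, Epsilon 9.
Beta gets 2 under Webster and 1 under Jefferson.

Webster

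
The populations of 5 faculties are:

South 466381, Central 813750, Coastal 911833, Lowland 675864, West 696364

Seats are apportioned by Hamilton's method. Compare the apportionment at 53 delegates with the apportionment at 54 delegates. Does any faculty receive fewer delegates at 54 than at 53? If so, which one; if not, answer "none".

At 53 seats: South 7, Central 12, Coastal 14, Lowland 10, West 10.
At 54 seats: South 7, Central 12, Coastal 14, Lowland 10, West 11.
No faculty's allocation decreased.

none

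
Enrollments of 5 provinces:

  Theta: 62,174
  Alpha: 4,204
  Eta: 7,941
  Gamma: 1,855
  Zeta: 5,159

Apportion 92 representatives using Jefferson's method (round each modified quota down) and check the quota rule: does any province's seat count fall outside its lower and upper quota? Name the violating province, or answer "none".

Theta

Standard quotas: Theta 70.328, Alpha 4.755, Eta 8.982, Gamma 2.098, Zeta 5.836.
Jefferson allocation: Theta 72, Alpha 4, Eta 9, Gamma 2, Zeta 5.
Theta has quota 70.328 (lower 70, upper 71) but receives 72 — outside the quota interval.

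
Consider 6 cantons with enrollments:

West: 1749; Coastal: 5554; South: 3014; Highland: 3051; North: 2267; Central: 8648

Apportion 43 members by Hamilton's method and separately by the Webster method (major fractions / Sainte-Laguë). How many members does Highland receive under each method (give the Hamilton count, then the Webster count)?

Hamilton: West 3, Coastal 10, South 5, Highland 6, North 4, Central 15.
Webster: West 3, Coastal 10, South 5, Highland 5, North 4, Central 16.
Highland gets 6 under Hamilton and 5 under Webster.

6 and 5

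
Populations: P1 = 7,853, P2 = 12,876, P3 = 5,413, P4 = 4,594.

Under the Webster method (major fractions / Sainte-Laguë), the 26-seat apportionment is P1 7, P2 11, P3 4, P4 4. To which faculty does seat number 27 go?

P3

Priority for the next seat is population ÷ (current seats + 0.5).
Priorities: P1 1047.067, P2 1119.652, P3 1202.889, P4 1020.889.
Highest priority: P3.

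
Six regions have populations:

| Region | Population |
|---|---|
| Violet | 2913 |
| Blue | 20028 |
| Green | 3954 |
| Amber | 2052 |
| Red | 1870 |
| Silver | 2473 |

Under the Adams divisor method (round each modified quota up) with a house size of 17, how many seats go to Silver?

Standard divisor 33290/17 ≈ 1958.235; standard quotas: Violet 1.488, Blue 10.228, Green 2.019, Amber 1.048, Red 0.955, Silver 1.263.
Rounding up gives 2, 11, 3, 2, 1, 2 = 21 seats, so the divisor must be adjusted.
With modified divisor 2300: modified quotas Violet 1.267, Blue 8.708, Green 1.719, Amber 0.892, Red 0.813, Silver 1.075.
Rounding up: Violet 2, Blue 9, Green 2, Amber 1, Red 1, Silver 2 (total 17).
Silver receives 2.

2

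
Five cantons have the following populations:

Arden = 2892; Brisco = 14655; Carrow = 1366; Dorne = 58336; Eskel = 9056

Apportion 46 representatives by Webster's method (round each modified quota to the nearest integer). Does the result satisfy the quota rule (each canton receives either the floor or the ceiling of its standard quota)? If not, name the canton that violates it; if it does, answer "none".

Standard quotas: Arden 1.541, Brisco 7.811, Carrow 0.728, Dorne 31.093, Eskel 4.827.
Webster allocation: Arden 2, Brisco 8, Carrow 1, Dorne 30, Eskel 5.
Dorne has quota 31.093 (lower 31, upper 32) but receives 30 — outside the quota interval.

Dorne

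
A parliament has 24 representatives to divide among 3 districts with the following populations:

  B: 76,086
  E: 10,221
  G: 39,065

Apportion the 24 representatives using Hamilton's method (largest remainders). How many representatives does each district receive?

Standard divisor: 125372 ÷ 24 ≈ 5223.833.
Standard quotas: B 14.5652, E 1.9566, G 7.4782.
Lower quotas: B 14, E 1, G 7 (sum 22, leaving 2 seats).
Remainders in descending order: E 0.9566, B 0.5652, G 0.4782.
The surplus seats go to E, B.

B=15, E=2, G=7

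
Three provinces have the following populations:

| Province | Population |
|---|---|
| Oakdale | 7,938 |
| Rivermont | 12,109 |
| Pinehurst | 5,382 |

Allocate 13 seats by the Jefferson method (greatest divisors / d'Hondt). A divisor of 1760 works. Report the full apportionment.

With modified divisor 1760: modified quotas Oakdale 4.510, Rivermont 6.880, Pinehurst 3.058.
Rounding down: Oakdale 4, Rivermont 6, Pinehurst 3 (total 13).

Oakdale: 4, Rivermont: 6, Pinehurst: 3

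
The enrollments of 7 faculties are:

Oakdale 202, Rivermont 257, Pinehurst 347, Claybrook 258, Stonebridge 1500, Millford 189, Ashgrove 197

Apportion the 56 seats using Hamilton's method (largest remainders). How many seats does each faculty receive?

Oakdale: 4, Rivermont: 5, Pinehurst: 6, Claybrook: 5, Stonebridge: 28, Millford: 4, Ashgrove: 4

Total 2950; standard divisor 2950/56 ≈ 52.679.
Standard quotas: Oakdale 3.835, Rivermont 4.879, Pinehurst 6.587, Claybrook 4.898, Stonebridge 28.475, Millford 3.588, Ashgrove 3.740.
Lower quotas: Oakdale 3, Rivermont 4, Pinehurst 6, Claybrook 4, Stonebridge 28, Millford 3, Ashgrove 3 (sum 51, leaving 5 seats).
Remainders in descending order: Claybrook 0.898, Rivermont 0.879, Oakdale 0.835, Ashgrove 0.740, Millford 0.588, Pinehurst 0.587, Stonebridge 0.475.
Largest remainders: Claybrook, Rivermont, Oakdale, Ashgrove, Millford receive the extra seats.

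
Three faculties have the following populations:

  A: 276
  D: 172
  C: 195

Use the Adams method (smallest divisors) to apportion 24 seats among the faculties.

A=10, D=7, C=7

Standard divisor 643/24 ≈ 26.792; standard quotas: A 10.302, D 6.420, C 7.278.
Rounding up gives 11, 7, 8 = 26 seats, so the divisor must be adjusted.
With modified divisor 28: modified quotas A 9.857, D 6.143, C 6.964.
Rounding up: A 10, D 7, C 7 (total 24).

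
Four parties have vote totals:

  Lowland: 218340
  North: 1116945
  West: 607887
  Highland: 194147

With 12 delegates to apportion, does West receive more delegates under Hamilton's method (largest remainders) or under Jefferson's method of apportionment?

Hamilton

Hamilton: Lowland 1, North 6, West 4, Highland 1.
Jefferson: Lowland 1, North 7, West 3, Highland 1.
West gets 4 under Hamilton and 3 under Jefferson.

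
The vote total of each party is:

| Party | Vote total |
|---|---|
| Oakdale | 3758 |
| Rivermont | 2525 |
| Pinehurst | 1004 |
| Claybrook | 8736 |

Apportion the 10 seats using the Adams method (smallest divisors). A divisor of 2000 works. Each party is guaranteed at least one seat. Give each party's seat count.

Oakdale=2, Rivermont=2, Pinehurst=1, Claybrook=5

With modified divisor 2000: modified quotas Oakdale 1.879, Rivermont 1.262, Pinehurst 0.502, Claybrook 4.368.
Rounding up: Oakdale 2, Rivermont 2, Pinehurst 1, Claybrook 5 (total 10).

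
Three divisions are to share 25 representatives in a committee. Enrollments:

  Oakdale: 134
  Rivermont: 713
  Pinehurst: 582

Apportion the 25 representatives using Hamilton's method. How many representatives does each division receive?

Standard divisor: 1429 ÷ 25 ≈ 57.16.
Standard quotas: Oakdale 2.344, Rivermont 12.474, Pinehurst 10.182.
Lower quotas: Oakdale 2, Rivermont 12, Pinehurst 10 (sum 24, leaving 1 seat).
Remainders in descending order: Rivermont 0.474, Oakdale 0.344, Pinehurst 0.182.
Largest remainder: Rivermont receives the extra seat.

Oakdale: 2; Rivermont: 13; Pinehurst: 10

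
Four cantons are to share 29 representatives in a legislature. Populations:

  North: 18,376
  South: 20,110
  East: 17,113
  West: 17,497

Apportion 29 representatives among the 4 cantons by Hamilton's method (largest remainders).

North 7; South 8; East 7; West 7

Standard divisor: 73096 ÷ 29 ≈ 2520.552.
Standard quotas: North 7.2905, South 7.9784, East 6.7894, West 6.9417.
Lower quotas: North 7, South 7, East 6, West 6 (sum 26, leaving 3 seats).
Remainders in descending order: South 0.9784, West 0.9417, East 0.7894, North 0.2905.
The surplus seats go to South, West, East.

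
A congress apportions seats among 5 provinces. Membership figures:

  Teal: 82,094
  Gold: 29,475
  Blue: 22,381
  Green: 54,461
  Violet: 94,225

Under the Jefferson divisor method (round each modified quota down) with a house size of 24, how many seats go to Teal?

Standard divisor 282636/24 ≈ 11776.5; standard quotas: Teal 6.971, Gold 2.503, Blue 1.900, Green 4.625, Violet 8.001.
Rounding down gives 6, 2, 1, 4, 8 = 21 seats, so the divisor must be adjusted.
With modified divisor 10700: modified quotas Teal 7.672, Gold 2.755, Blue 2.092, Green 5.090, Violet 8.806.
Rounding down: Teal 7, Gold 2, Blue 2, Green 5, Violet 8 (total 24).
Teal receives 7.

7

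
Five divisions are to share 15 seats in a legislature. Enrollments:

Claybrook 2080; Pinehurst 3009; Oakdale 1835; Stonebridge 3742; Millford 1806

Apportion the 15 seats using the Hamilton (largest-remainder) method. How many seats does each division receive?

Claybrook=3, Pinehurst=4, Oakdale=2, Stonebridge=4, Millford=2

Standard divisor: 12472 ÷ 15 ≈ 831.467.
Standard quotas: Claybrook 2.502, Pinehurst 3.619, Oakdale 2.207, Stonebridge 4.500, Millford 2.172.
Lower quotas: Claybrook 2, Pinehurst 3, Oakdale 2, Stonebridge 4, Millford 2 (sum 13, leaving 2 seats).
Remainders in descending order: Pinehurst 0.619, Claybrook 0.502, Stonebridge 0.500, Oakdale 0.207, Millford 0.172.
The surplus seats go to Pinehurst, Claybrook.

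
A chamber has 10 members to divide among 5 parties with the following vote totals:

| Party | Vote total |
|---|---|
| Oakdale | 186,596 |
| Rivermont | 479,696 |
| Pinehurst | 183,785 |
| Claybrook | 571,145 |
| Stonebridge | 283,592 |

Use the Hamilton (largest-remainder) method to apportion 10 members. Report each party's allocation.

Standard divisor: 1704814 ÷ 10 ≈ 170481.4.
Standard quotas: Oakdale 1.0945, Rivermont 2.8138, Pinehurst 1.0780, Claybrook 3.3502, Stonebridge 1.6635.
Lower quotas: Oakdale 1, Rivermont 2, Pinehurst 1, Claybrook 3, Stonebridge 1 (sum 8, leaving 2 seats).
Remainders in descending order: Rivermont 0.8138, Stonebridge 0.6635, Claybrook 0.3502, Oakdale 0.0945, Pinehurst 0.0780.
Largest remainders: Rivermont, Stonebridge receive the extra seats.

Oakdale=1, Rivermont=3, Pinehurst=1, Claybrook=3, Stonebridge=2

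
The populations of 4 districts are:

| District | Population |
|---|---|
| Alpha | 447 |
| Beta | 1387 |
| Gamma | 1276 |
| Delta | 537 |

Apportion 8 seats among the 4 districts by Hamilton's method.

The standard divisor is 3647/8 ≈ 455.875.
Standard quotas: Alpha 0.981, Beta 3.043, Gamma 2.799, Delta 1.178.
Lower quotas: Alpha 0, Beta 3, Gamma 2, Delta 1 (sum 6, leaving 2 seats).
Remainders in descending order: Alpha 0.981, Gamma 0.799, Delta 0.178, Beta 0.043.
The surplus seats go to Alpha, Gamma.

Alpha: 1, Beta: 3, Gamma: 3, Delta: 1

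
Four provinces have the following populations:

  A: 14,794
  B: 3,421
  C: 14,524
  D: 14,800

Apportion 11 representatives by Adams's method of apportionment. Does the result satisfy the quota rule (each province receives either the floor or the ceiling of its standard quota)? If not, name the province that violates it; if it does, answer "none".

Standard quotas: A 3.423, B 0.792, C 3.361, D 3.425.
Adams allocation: A 3, B 1, C 3, D 4.
Every allocation lies between the lower and upper quota.

none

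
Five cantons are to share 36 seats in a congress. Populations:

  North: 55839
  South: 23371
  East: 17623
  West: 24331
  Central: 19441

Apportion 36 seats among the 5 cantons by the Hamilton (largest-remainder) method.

The standard divisor is 140605/36 ≈ 3905.694.
Standard quotas: North 14.2968, South 5.9838, East 4.5121, West 6.2296, Central 4.9776.
Lower quotas: North 14, South 5, East 4, West 6, Central 4 (sum 33, leaving 3 seats).
Remainders in descending order: South 0.9838, Central 0.9776, East 0.5121, North 0.2968, West 0.2296.
The surplus seats go to South, Central, East.

North: 14; South: 6; East: 5; West: 6; Central: 5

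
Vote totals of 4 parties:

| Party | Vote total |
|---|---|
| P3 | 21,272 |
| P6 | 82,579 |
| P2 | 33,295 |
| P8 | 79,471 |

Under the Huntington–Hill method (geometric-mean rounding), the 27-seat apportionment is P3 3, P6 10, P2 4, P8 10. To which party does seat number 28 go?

P6

Priority for the next seat is population ÷ (√(s·(s+1))).
Priorities: P3 6140.697, P6 7873.599, P2 7444.988, P8 7577.263.
Highest priority: P6.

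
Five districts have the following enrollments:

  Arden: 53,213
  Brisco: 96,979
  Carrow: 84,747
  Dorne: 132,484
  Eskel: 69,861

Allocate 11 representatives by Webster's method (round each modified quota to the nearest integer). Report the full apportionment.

Arden 1, Brisco 3, Carrow 2, Dorne 3, Eskel 2

Standard divisor 437284/11 ≈ 39753.091; standard quotas: Arden 1.339, Brisco 2.440, Carrow 2.132, Dorne 3.333, Eskel 1.757.
Rounding to the nearest integer gives 1, 2, 2, 3, 2 = 10 seats, so the divisor must be adjusted.
With modified divisor 38300: modified quotas Arden 1.389, Brisco 2.532, Carrow 2.213, Dorne 3.459, Eskel 1.824.
Rounding to the nearest integer: Arden 1, Brisco 3, Carrow 2, Dorne 3, Eskel 2 (total 11).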